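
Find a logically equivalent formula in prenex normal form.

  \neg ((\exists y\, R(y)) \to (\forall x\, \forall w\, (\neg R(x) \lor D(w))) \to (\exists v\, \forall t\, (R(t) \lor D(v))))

\exists y\, \forall x\, \forall w\, \forall v\, \exists t\, (R(y) \land (\neg R(x) \lor D(w)) \land \neg R(t) \land \neg D(v))

Rewrite implications/biconditionals: A → B as ¬A ∨ B.
  \neg (\neg (\exists y\, R(y)) \lor \neg (\forall x\, \forall w\, (\neg R(x) \lor D(w))) \lor (\exists v\, \forall t\, (R(t) \lor D(v))))
Drive negations inward (¬∀x A ≡ ∃x ¬A, ¬∃x A ≡ ∀x ¬A, De Morgan for ∧/∨):
  (\exists y\, R(y)) \land (\forall x\, \forall w\, (\neg R(x) \lor D(w))) \land (\forall v\, \exists t\, (\neg R(t) \land \neg D(v)))
All bound variables are already distinct, so no renaming is needed.
Extract every quantifier outward, since the variables are now distinct and don't occur free across branches:
  \exists y\, \forall x\, \forall w\, \forall v\, \exists t\, (R(y) \land (\neg R(x) \lor D(w)) \land \neg R(t) \land \neg D(v))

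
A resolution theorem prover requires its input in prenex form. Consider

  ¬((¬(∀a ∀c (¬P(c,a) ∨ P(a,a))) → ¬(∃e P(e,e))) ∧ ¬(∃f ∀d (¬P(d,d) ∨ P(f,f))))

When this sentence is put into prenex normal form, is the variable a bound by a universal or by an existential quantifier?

existential

Rewrite implications/biconditionals: A → B as ¬A ∨ B.
  ¬((¬¬(∀a ∀c (¬P(c,a) ∨ P(a,a))) ∨ ¬(∃e P(e,e))) ∧ ¬(∃f ∀d (¬P(d,d) ∨ P(f,f))))
Move each ¬ inward, flipping quantifiers it crosses:
  (∃a ∃c (P(c,a) ∧ ¬P(a,a))) ∧ (∃e P(e,e)) ∨ (∃f ∀d (¬P(d,d) ∨ P(f,f)))
Pull the quantifiers to the front (each side's bound variable is not free in the other side):
  ∃a ∃c ∃e ∃f ∀d (P(c,a) ∧ ¬P(a,a) ∧ P(e,e) ∨ ¬P(d,d) ∨ P(f,f))
The quantifier ∀a sits under an odd number of negations (counting the antecedent side of each →), so it flips to ∃a.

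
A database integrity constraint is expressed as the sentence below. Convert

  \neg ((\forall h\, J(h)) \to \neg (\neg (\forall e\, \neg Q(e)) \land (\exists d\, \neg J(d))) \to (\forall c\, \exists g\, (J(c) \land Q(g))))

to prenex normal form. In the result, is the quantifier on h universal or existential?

universal

Rewrite implications/biconditionals: A → B as ¬A ∨ B.
  \neg (\neg (\forall h\, J(h)) \lor \neg \neg (\neg (\forall e\, \neg Q(e)) \land (\exists d\, \neg J(d))) \lor (\forall c\, \exists g\, (J(c) \land Q(g))))
Push ¬ through the quantifiers and connectives to reach negation normal form:
  (\forall h\, J(h)) \land ((\forall e\, \neg Q(e)) \lor (\forall d\, J(d))) \land (\exists c\, \forall g\, (\neg J(c) \lor \neg Q(g)))
Pull the quantifiers to the front (each side's bound variable is not free in the other side):
  \forall h\, \forall e\, \forall d\, \exists c\, \forall g\, (J(h) \land (\neg Q(e) \lor J(d)) \land (\neg J(c) \lor \neg Q(g)))
The quantifier \forall h sits under an even number of negations (counting the antecedent side of each →), so it remains universal.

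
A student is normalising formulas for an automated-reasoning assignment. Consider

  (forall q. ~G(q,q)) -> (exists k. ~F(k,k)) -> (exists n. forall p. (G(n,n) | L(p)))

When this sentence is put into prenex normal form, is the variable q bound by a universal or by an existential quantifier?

existential

Rewrite implications/biconditionals: A → B as ¬A ∨ B.
  ~(forall q. ~G(q,q)) | ~(exists k. ~F(k,k)) | (exists n. forall p. (G(n,n) | L(p)))
Move each ¬ inward, flipping quantifiers it crosses:
  (exists q. G(q,q)) | (forall k. F(k,k)) | (exists n. forall p. (G(n,n) | L(p)))
Pull the quantifiers to the front (each side's bound variable is not free in the other side):
  exists q. forall k. exists n. forall p. (G(q,q) | F(k,k) | G(n,n) | L(p))
The quantifier forall q sits under an odd number of negations (counting the antecedent side of each →), so it flips to exists q.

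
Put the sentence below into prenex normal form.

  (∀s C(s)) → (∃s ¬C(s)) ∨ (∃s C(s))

∃s ∃t ∃q (¬C(s) ∨ ¬C(t) ∨ C(q))

First replace A → B with ¬A ∨ B.
  ¬(∀s C(s)) ∨ (∃s ¬C(s)) ∨ (∃s C(s))
Move each ¬ inward, flipping quantifiers it crosses:
  (∃s ¬C(s)) ∨ (∃s ¬C(s)) ∨ (∃s C(s))
Standardize variables apart so no two quantifiers bind the same name: s↦t, s↦q.
  (∃s ¬C(s)) ∨ (∃t ¬C(t)) ∨ (∃q C(q))
Extract every quantifier outward, since the variables are now distinct and don't occur free across branches:
  ∃s ∃t ∃q (¬C(s) ∨ ¬C(t) ∨ C(q))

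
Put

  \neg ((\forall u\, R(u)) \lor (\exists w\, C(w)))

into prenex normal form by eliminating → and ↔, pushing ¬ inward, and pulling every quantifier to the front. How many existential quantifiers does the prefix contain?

Drive negations inward (¬∀x A ≡ ∃x ¬A, ¬∃x A ≡ ∀x ¬A, De Morgan for ∧/∨):
  (\exists u\, \neg R(u)) \land (\forall w\, \neg C(w))
All bound variables are already distinct, so no renaming is needed.
Extract every quantifier outward, since the variables are now distinct and don't occur free across branches:
  \exists u\, \forall w\, (\neg R(u) \land \neg C(w))
The prefix is \exists u \forall w: 1 universal, 1 existential.

1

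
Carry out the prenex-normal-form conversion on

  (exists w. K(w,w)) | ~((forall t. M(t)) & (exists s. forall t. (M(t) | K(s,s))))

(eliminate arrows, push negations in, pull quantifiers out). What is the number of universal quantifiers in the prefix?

Move each ¬ inward, flipping quantifiers it crosses:
  (exists w. K(w,w)) | (exists t. ~M(t)) | (forall s. exists t. (~M(t) & ~K(s,s)))
Give each quantifier a distinct variable: t↦z1.
  (exists w. K(w,w)) | (exists t. ~M(t)) | (forall s. exists z1. (~M(z1) & ~K(s,s)))
Finally move all quantifiers to the prefix:
  exists w. exists t. forall s. exists z1. (K(w,w) | ~M(t) | ~M(z1) & ~K(s,s))
The prefix is exists w exists t forall s exists z1: 1 universal, 3 existential.

1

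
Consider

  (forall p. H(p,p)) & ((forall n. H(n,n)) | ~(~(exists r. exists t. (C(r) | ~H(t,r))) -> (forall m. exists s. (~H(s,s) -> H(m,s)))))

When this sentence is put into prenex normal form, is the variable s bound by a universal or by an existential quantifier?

Rewrite implications/biconditionals: A → B as ¬A ∨ B.
  (forall p. H(p,p)) & ((forall n. H(n,n)) | ~(~~(exists r. exists t. (C(r) | ~H(t,r))) | (forall m. exists s. (~~H(s,s) | H(m,s)))))
Move each ¬ inward, flipping quantifiers it crosses:
  (forall p. H(p,p)) & ((forall n. H(n,n)) | (forall r. forall t. (~C(r) & H(t,r))) & (exists m. forall s. (~H(s,s) & ~H(m,s))))
Extract every quantifier outward, since the variables are now distinct and don't occur free across branches:
  forall p. forall n. forall r. forall t. exists m. forall s. (H(p,p) & (H(n,n) | ~C(r) & H(t,r) & ~H(s,s) & ~H(m,s)))
The quantifier exists s sits under an odd number of negations (counting the antecedent side of each →), so it flips to forall s.

universal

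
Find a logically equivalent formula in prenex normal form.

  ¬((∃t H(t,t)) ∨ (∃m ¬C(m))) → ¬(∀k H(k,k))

Eliminate → and ↔ using ¬ and ∨.
  ¬¬((∃t H(t,t)) ∨ (∃m ¬C(m))) ∨ ¬(∀k H(k,k))
Move each ¬ inward, flipping quantifiers it crosses:
  (∃t H(t,t)) ∨ (∃m ¬C(m)) ∨ (∃k ¬H(k,k))
Extract every quantifier outward, since the variables are now distinct and don't occur free across branches:
  ∃t ∃m ∃k (H(t,t) ∨ ¬C(m) ∨ ¬H(k,k))

∃t ∃m ∃k (H(t,t) ∨ ¬C(m) ∨ ¬H(k,k))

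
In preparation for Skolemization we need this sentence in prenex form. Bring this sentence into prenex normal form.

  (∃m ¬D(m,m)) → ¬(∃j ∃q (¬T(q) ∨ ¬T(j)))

Rewrite implications/biconditionals: A → B as ¬A ∨ B.
  ¬(∃m ¬D(m,m)) ∨ ¬(∃j ∃q (¬T(q) ∨ ¬T(j)))
Drive negations inward (¬∀x A ≡ ∃x ¬A, ¬∃x A ≡ ∀x ¬A, De Morgan for ∧/∨):
  (∀m D(m,m)) ∨ (∀j ∀q (T(q) ∧ T(j)))
Extract every quantifier outward, since the variables are now distinct and don't occur free across branches:
  ∀m ∀j ∀q (D(m,m) ∨ T(q) ∧ T(j))

∀m ∀j ∀q (D(m,m) ∨ T(q) ∧ T(j))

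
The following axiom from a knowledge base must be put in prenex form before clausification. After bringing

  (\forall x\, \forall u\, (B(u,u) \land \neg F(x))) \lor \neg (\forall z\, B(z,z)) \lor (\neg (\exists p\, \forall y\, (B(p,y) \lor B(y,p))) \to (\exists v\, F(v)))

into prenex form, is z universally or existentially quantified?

Eliminate → and ↔ using ¬ and ∨.
  (\forall x\, \forall u\, (B(u,u) \land \neg F(x))) \lor \neg (\forall z\, B(z,z)) \lor \neg \neg (\exists p\, \forall y\, (B(p,y) \lor B(y,p))) \lor (\exists v\, F(v))
Drive negations inward (¬∀x A ≡ ∃x ¬A, ¬∃x A ≡ ∀x ¬A, De Morgan for ∧/∨):
  (\forall x\, \forall u\, (B(u,u) \land \neg F(x))) \lor (\exists z\, \neg B(z,z)) \lor (\exists p\, \forall y\, (B(p,y) \lor B(y,p))) \lor (\exists v\, F(v))
Pull the quantifiers to the front (each side's bound variable is not free in the other side):
  \forall x\, \forall u\, \exists z\, \exists p\, \forall y\, \exists v\, (B(u,u) \land \neg F(x) \lor \neg B(z,z) \lor B(p,y) \lor B(y,p) \lor F(v))
The quantifier \forall z sits under an odd number of negations (counting the antecedent side of each →), so it flips to \exists z.

existential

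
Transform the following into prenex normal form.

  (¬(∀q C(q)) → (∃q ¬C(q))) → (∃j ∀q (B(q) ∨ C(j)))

Eliminate → and ↔ using ¬ and ∨.
  ¬(¬¬(∀q C(q)) ∨ (∃q ¬C(q))) ∨ (∃j ∀q (B(q) ∨ C(j)))
Push ¬ through the quantifiers and connectives to reach negation normal form:
  (∃q ¬C(q)) ∧ (∀q C(q)) ∨ (∃j ∀q (B(q) ∨ C(j)))
Standardize variables apart so no two quantifiers bind the same name: q↦x1, q↦t.
  (∃q ¬C(q)) ∧ (∀x1 C(x1)) ∨ (∃j ∀t (B(t) ∨ C(j)))
Pull the quantifiers to the front (each side's bound variable is not free in the other side):
  ∃q ∀x1 ∃j ∀t (¬C(q) ∧ C(x1) ∨ B(t) ∨ C(j))

∃q ∀x1 ∃j ∀t (¬C(q) ∧ C(x1) ∨ B(t) ∨ C(j))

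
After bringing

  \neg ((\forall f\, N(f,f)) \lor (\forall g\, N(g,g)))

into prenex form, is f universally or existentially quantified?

existential

Push ¬ through the quantifiers and connectives to reach negation normal form:
  (\exists f\, \neg N(f,f)) \land (\exists g\, \neg N(g,g))
All bound variables are already distinct, so no renaming is needed.
Extract every quantifier outward, since the variables are now distinct and don't occur free across branches:
  \exists f\, \exists g\, (\neg N(f,f) \land \neg N(g,g))
The quantifier \forall f sits under an odd number of negations, so it flips to \exists f.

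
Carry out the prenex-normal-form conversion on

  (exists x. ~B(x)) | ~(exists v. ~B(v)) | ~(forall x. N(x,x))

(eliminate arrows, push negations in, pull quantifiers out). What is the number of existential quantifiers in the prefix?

Drive negations inward (¬∀x A ≡ ∃x ¬A, ¬∃x A ≡ ∀x ¬A, De Morgan for ∧/∨):
  (exists x. ~B(x)) | (forall v. B(v)) | (exists x. ~N(x,x))
Standardize variables apart so no two quantifiers bind the same name: x↦x1.
  (exists x. ~B(x)) | (forall v. B(v)) | (exists x1. ~N(x1,x1))
Pull the quantifiers to the front (each side's bound variable is not free in the other side):
  exists x. forall v. exists x1. (~B(x) | B(v) | ~N(x1,x1))
The prefix is exists x forall v exists x1: 1 universal, 2 existential.

2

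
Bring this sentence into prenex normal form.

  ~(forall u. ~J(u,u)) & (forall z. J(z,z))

exists u. forall z. (J(u,u) & J(z,z))

Push ¬ through the quantifiers and connectives to reach negation normal form:
  (exists u. J(u,u)) & (forall z. J(z,z))
Extract every quantifier outward, since the variables are now distinct and don't occur free across branches:
  exists u. forall z. (J(u,u) & J(z,z))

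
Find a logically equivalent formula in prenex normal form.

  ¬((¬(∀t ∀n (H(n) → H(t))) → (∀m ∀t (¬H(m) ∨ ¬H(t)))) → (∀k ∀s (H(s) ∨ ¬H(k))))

Rewrite implications/biconditionals: A → B as ¬A ∨ B.
  ¬(¬(¬¬(∀t ∀n (¬H(n) ∨ H(t))) ∨ (∀m ∀t (¬H(m) ∨ ¬H(t)))) ∨ (∀k ∀s (H(s) ∨ ¬H(k))))
Move each ¬ inward, flipping quantifiers it crosses:
  ((∀t ∀n (¬H(n) ∨ H(t))) ∨ (∀m ∀t (¬H(m) ∨ ¬H(t)))) ∧ (∃k ∃s (¬H(s) ∧ H(k)))
Give each quantifier a distinct variable: t↦c.
  ((∀t ∀n (¬H(n) ∨ H(t))) ∨ (∀m ∀c (¬H(m) ∨ ¬H(c)))) ∧ (∃k ∃s (¬H(s) ∧ H(k)))
Finally move all quantifiers to the prefix:
  ∀t ∀n ∀m ∀c ∃k ∃s ((¬H(n) ∨ H(t) ∨ ¬H(m) ∨ ¬H(c)) ∧ ¬H(s) ∧ H(k))

∀t ∀n ∀m ∀c ∃k ∃s ((¬H(n) ∨ H(t) ∨ ¬H(m) ∨ ¬H(c)) ∧ ¬H(s) ∧ H(k))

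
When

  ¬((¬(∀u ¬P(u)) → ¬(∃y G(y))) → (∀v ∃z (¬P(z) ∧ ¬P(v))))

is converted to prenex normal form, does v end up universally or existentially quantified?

existential

First replace A → B with ¬A ∨ B.
  ¬(¬(¬¬(∀u ¬P(u)) ∨ ¬(∃y G(y))) ∨ (∀v ∃z (¬P(z) ∧ ¬P(v))))
Drive negations inward (¬∀x A ≡ ∃x ¬A, ¬∃x A ≡ ∀x ¬A, De Morgan for ∧/∨):
  ((∀u ¬P(u)) ∨ (∀y ¬G(y))) ∧ (∃v ∀z (P(z) ∨ P(v)))
Pull the quantifiers to the front (each side's bound variable is not free in the other side):
  ∀u ∀y ∃v ∀z ((¬P(u) ∨ ¬G(y)) ∧ (P(z) ∨ P(v)))
The quantifier ∀v sits under an odd number of negations (counting the antecedent side of each →), so it flips to ∃v.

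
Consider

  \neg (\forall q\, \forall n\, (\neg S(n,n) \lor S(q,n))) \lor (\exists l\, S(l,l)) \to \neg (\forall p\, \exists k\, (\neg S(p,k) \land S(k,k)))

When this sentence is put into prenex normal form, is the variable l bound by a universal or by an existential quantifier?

First replace A → B with ¬A ∨ B.
  \neg (\neg (\forall q\, \forall n\, (\neg S(n,n) \lor S(q,n))) \lor (\exists l\, S(l,l))) \lor \neg (\forall p\, \exists k\, (\neg S(p,k) \land S(k,k)))
Drive negations inward (¬∀x A ≡ ∃x ¬A, ¬∃x A ≡ ∀x ¬A, De Morgan for ∧/∨):
  (\forall q\, \forall n\, (\neg S(n,n) \lor S(q,n))) \land (\forall l\, \neg S(l,l)) \lor (\exists p\, \forall k\, (S(p,k) \lor \neg S(k,k)))
Extract every quantifier outward, since the variables are now distinct and don't occur free across branches:
  \forall q\, \forall n\, \forall l\, \exists p\, \forall k\, ((\neg S(n,n) \lor S(q,n)) \land \neg S(l,l) \lor S(p,k) \lor \neg S(k,k))
The quantifier \exists l sits under an odd number of negations (counting the antecedent side of each →), so it flips to \forall l.

universal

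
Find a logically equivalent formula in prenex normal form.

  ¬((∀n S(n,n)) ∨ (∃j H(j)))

∃n ∀j (¬S(n,n) ∧ ¬H(j))

Push ¬ through the quantifiers and connectives to reach negation normal form:
  (∃n ¬S(n,n)) ∧ (∀j ¬H(j))
Pull the quantifiers to the front (each side's bound variable is not free in the other side):
  ∃n ∀j (¬S(n,n) ∧ ¬H(j))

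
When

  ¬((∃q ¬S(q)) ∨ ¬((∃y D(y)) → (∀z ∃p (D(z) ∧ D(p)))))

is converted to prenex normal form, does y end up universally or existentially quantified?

universal

First replace A → B with ¬A ∨ B.
  ¬((∃q ¬S(q)) ∨ ¬(¬(∃y D(y)) ∨ (∀z ∃p (D(z) ∧ D(p)))))
Drive negations inward (¬∀x A ≡ ∃x ¬A, ¬∃x A ≡ ∀x ¬A, De Morgan for ∧/∨):
  (∀q S(q)) ∧ ((∀y ¬D(y)) ∨ (∀z ∃p (D(z) ∧ D(p))))
Finally move all quantifiers to the prefix:
  ∀q ∀y ∀z ∃p (S(q) ∧ (¬D(y) ∨ D(z) ∧ D(p)))
The quantifier ∃y sits under an odd number of negations (counting the antecedent side of each →), so it flips to ∀y.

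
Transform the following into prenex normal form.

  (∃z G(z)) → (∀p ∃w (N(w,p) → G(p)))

First replace A → B with ¬A ∨ B.
  ¬(∃z G(z)) ∨ (∀p ∃w (¬N(w,p) ∨ G(p)))
Push ¬ through the quantifiers and connectives to reach negation normal form:
  (∀z ¬G(z)) ∨ (∀p ∃w (¬N(w,p) ∨ G(p)))
All bound variables are already distinct, so no renaming is needed.
Extract every quantifier outward, since the variables are now distinct and don't occur free across branches:
  ∀z ∀p ∃w (¬G(z) ∨ ¬N(w,p) ∨ G(p))

∀z ∀p ∃w (¬G(z) ∨ ¬N(w,p) ∨ G(p))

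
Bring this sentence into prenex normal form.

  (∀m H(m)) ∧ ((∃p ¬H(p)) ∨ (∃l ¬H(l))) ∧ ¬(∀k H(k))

Push ¬ through the quantifiers and connectives to reach negation normal form:
  (∀m H(m)) ∧ ((∃p ¬H(p)) ∨ (∃l ¬H(l))) ∧ (∃k ¬H(k))
Extract every quantifier outward, since the variables are now distinct and don't occur free across branches:
  ∀m ∃p ∃l ∃k (H(m) ∧ (¬H(p) ∨ ¬H(l)) ∧ ¬H(k))

∀m ∃p ∃l ∃k (H(m) ∧ (¬H(p) ∨ ¬H(l)) ∧ ¬H(k))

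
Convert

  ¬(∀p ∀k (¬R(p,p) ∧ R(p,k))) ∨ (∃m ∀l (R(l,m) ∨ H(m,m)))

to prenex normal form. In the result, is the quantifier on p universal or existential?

existential

Drive negations inward (¬∀x A ≡ ∃x ¬A, ¬∃x A ≡ ∀x ¬A, De Morgan for ∧/∨):
  (∃p ∃k (R(p,p) ∨ ¬R(p,k))) ∨ (∃m ∀l (R(l,m) ∨ H(m,m)))
All bound variables are already distinct, so no renaming is needed.
Finally move all quantifiers to the prefix:
  ∃p ∃k ∃m ∀l (R(p,p) ∨ ¬R(p,k) ∨ R(l,m) ∨ H(m,m))
The quantifier ∀p sits under an odd number of negations, so it flips to ∃p.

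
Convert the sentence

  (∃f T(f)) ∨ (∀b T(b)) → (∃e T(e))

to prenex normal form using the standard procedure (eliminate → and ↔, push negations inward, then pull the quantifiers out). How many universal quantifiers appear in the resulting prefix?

1

Eliminate → and ↔ using ¬ and ∨.
  ¬((∃f T(f)) ∨ (∀b T(b))) ∨ (∃e T(e))
Drive negations inward (¬∀x A ≡ ∃x ¬A, ¬∃x A ≡ ∀x ¬A, De Morgan for ∧/∨):
  (∀f ¬T(f)) ∧ (∃b ¬T(b)) ∨ (∃e T(e))
All bound variables are already distinct, so no renaming is needed.
Pull the quantifiers to the front (each side's bound variable is not free in the other side):
  ∀f ∃b ∃e (¬T(f) ∧ ¬T(b) ∨ T(e))
The prefix is ∀f ∃b ∃e: 1 universal, 2 existential.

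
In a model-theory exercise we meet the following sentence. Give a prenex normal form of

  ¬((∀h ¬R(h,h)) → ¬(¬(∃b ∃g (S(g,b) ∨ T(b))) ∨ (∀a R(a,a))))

Rewrite implications/biconditionals: A → B as ¬A ∨ B.
  ¬(¬(∀h ¬R(h,h)) ∨ ¬(¬(∃b ∃g (S(g,b) ∨ T(b))) ∨ (∀a R(a,a))))
Move each ¬ inward, flipping quantifiers it crosses:
  (∀h ¬R(h,h)) ∧ ((∀b ∀g (¬S(g,b) ∧ ¬T(b))) ∨ (∀a R(a,a)))
All bound variables are already distinct, so no renaming is needed.
Finally move all quantifiers to the prefix:
  ∀h ∀b ∀g ∀a (¬R(h,h) ∧ (¬S(g,b) ∧ ¬T(b) ∨ R(a,a)))

∀h ∀b ∀g ∀a (¬R(h,h) ∧ (¬S(g,b) ∧ ¬T(b) ∨ R(a,a)))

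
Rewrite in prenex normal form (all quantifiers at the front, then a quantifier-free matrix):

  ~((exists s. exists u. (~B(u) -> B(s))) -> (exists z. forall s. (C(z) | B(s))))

exists s. exists u. forall z. exists w. ((B(u) | B(s)) & ~C(z) & ~B(w))

First replace A → B with ¬A ∨ B.
  ~(~(exists s. exists u. (~~B(u) | B(s))) | (exists z. forall s. (C(z) | B(s))))
Drive negations inward (¬∀x A ≡ ∃x ¬A, ¬∃x A ≡ ∀x ¬A, De Morgan for ∧/∨):
  (exists s. exists u. (B(u) | B(s))) & (forall z. exists s. (~C(z) & ~B(s)))
Rename bound variables to avoid capture: s↦w.
  (exists s. exists u. (B(u) | B(s))) & (forall z. exists w. (~C(z) & ~B(w)))
Finally move all quantifiers to the prefix:
  exists s. exists u. forall z. exists w. ((B(u) | B(s)) & ~C(z) & ~B(w))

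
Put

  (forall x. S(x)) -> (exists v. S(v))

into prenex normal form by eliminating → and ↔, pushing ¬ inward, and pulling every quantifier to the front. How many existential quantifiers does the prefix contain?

Rewrite implications/biconditionals: A → B as ¬A ∨ B.
  ~(forall x. S(x)) | (exists v. S(v))
Move each ¬ inward, flipping quantifiers it crosses:
  (exists x. ~S(x)) | (exists v. S(v))
Finally move all quantifiers to the prefix:
  exists x. exists v. (~S(x) | S(v))
The prefix is exists x exists v: 0 universal, 2 existential.

2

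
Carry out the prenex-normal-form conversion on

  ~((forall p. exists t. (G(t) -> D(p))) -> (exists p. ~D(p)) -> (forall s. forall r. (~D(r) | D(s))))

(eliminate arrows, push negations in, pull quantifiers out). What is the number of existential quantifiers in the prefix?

4

First replace A → B with ¬A ∨ B.
  ~(~(forall p. exists t. (~G(t) | D(p))) | ~(exists p. ~D(p)) | (forall s. forall r. (~D(r) | D(s))))
Drive negations inward (¬∀x A ≡ ∃x ¬A, ¬∃x A ≡ ∀x ¬A, De Morgan for ∧/∨):
  (forall p. exists t. (~G(t) | D(p))) & (exists p. ~D(p)) & (exists s. exists r. (D(r) & ~D(s)))
Rename bound variables to avoid capture: p↦c.
  (forall p. exists t. (~G(t) | D(p))) & (exists c. ~D(c)) & (exists s. exists r. (D(r) & ~D(s)))
Finally move all quantifiers to the prefix:
  forall p. exists t. exists c. exists s. exists r. ((~G(t) | D(p)) & ~D(c) & D(r) & ~D(s))
The prefix is forall p exists t exists c exists s exists r: 1 universal, 4 existential.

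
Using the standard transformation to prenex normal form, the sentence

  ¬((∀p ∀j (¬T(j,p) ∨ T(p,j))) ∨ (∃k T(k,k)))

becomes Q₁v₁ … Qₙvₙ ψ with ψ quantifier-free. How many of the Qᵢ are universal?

1

Move each ¬ inward, flipping quantifiers it crosses:
  (∃p ∃j (T(j,p) ∧ ¬T(p,j))) ∧ (∀k ¬T(k,k))
All bound variables are already distinct, so no renaming is needed.
Finally move all quantifiers to the prefix:
  ∃p ∃j ∀k (T(j,p) ∧ ¬T(p,j) ∧ ¬T(k,k))
The prefix is ∃p ∃j ∀k: 1 universal, 2 existential.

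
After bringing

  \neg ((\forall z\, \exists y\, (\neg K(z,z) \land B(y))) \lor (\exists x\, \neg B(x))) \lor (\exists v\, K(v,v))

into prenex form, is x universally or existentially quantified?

universal

Move each ¬ inward, flipping quantifiers it crosses:
  (\exists z\, \forall y\, (K(z,z) \lor \neg B(y))) \land (\forall x\, B(x)) \lor (\exists v\, K(v,v))
All bound variables are already distinct, so no renaming is needed.
Finally move all quantifiers to the prefix:
  \exists z\, \forall y\, \forall x\, \exists v\, ((K(z,z) \lor \neg B(y)) \land B(x) \lor K(v,v))
The quantifier \exists x sits under an odd number of negations, so it flips to \forall x.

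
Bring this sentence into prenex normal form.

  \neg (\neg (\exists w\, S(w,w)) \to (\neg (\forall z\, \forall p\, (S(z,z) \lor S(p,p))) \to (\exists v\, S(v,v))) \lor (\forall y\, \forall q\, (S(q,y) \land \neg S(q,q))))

First replace A → B with ¬A ∨ B.
  \neg (\neg \neg (\exists w\, S(w,w)) \lor \neg \neg (\forall z\, \forall p\, (S(z,z) \lor S(p,p))) \lor (\exists v\, S(v,v)) \lor (\forall y\, \forall q\, (S(q,y) \land \neg S(q,q))))
Move each ¬ inward, flipping quantifiers it crosses:
  (\forall w\, \neg S(w,w)) \land (\exists z\, \exists p\, (\neg S(z,z) \land \neg S(p,p))) \land (\forall v\, \neg S(v,v)) \land (\exists y\, \exists q\, (\neg S(q,y) \lor S(q,q)))
Finally move all quantifiers to the prefix:
  \forall w\, \exists z\, \exists p\, \forall v\, \exists y\, \exists q\, (\neg S(w,w) \land \neg S(z,z) \land \neg S(p,p) \land \neg S(v,v) \land (\neg S(q,y) \lor S(q,q)))

\forall w\, \exists z\, \exists p\, \forall v\, \exists y\, \exists q\, (\neg S(w,w) \land \neg S(z,z) \land \neg S(p,p) \land \neg S(v,v) \land (\neg S(q,y) \lor S(q,q)))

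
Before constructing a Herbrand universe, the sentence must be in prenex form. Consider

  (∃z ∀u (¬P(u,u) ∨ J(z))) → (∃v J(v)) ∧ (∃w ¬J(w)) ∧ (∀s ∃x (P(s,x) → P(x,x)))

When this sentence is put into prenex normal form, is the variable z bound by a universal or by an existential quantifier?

universal

First replace A → B with ¬A ∨ B.
  ¬(∃z ∀u (¬P(u,u) ∨ J(z))) ∨ (∃v J(v)) ∧ (∃w ¬J(w)) ∧ (∀s ∃x (¬P(s,x) ∨ P(x,x)))
Move each ¬ inward, flipping quantifiers it crosses:
  (∀z ∃u (P(u,u) ∧ ¬J(z))) ∨ (∃v J(v)) ∧ (∃w ¬J(w)) ∧ (∀s ∃x (¬P(s,x) ∨ P(x,x)))
All bound variables are already distinct, so no renaming is needed.
Extract every quantifier outward, since the variables are now distinct and don't occur free across branches:
  ∀z ∃u ∃v ∃w ∀s ∃x (P(u,u) ∧ ¬J(z) ∨ J(v) ∧ ¬J(w) ∧ (¬P(s,x) ∨ P(x,x)))
The quantifier ∃z sits under an odd number of negations (counting the antecedent side of each →), so it flips to ∀z.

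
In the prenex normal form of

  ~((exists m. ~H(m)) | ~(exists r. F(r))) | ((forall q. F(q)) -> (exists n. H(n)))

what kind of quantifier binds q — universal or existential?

existential

Eliminate → and ↔ using ¬ and ∨.
  ~((exists m. ~H(m)) | ~(exists r. F(r))) | ~(forall q. F(q)) | (exists n. H(n))
Push ¬ through the quantifiers and connectives to reach negation normal form:
  (forall m. H(m)) & (exists r. F(r)) | (exists q. ~F(q)) | (exists n. H(n))
Finally move all quantifiers to the prefix:
  forall m. exists r. exists q. exists n. (H(m) & F(r) | ~F(q) | H(n))
The quantifier forall q sits under an odd number of negations (counting the antecedent side of each →), so it flips to exists q.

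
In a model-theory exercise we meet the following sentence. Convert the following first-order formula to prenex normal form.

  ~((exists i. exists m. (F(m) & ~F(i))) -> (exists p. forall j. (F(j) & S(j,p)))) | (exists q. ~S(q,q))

Eliminate → and ↔ using ¬ and ∨.
  ~(~(exists i. exists m. (F(m) & ~F(i))) | (exists p. forall j. (F(j) & S(j,p)))) | (exists q. ~S(q,q))
Drive negations inward (¬∀x A ≡ ∃x ¬A, ¬∃x A ≡ ∀x ¬A, De Morgan for ∧/∨):
  (exists i. exists m. (F(m) & ~F(i))) & (forall p. exists j. (~F(j) | ~S(j,p))) | (exists q. ~S(q,q))
All bound variables are already distinct, so no renaming is needed.
Finally move all quantifiers to the prefix:
  exists i. exists m. forall p. exists j. exists q. (F(m) & ~F(i) & (~F(j) | ~S(j,p)) | ~S(q,q))

exists i. exists m. forall p. exists j. exists q. (F(m) & ~F(i) & (~F(j) | ~S(j,p)) | ~S(q,q))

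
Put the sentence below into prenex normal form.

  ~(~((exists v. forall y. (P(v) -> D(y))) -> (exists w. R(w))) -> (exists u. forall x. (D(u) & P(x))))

exists v. forall y. forall w. forall u. exists x. ((~P(v) | D(y)) & ~R(w) & (~D(u) | ~P(x)))

First replace A → B with ¬A ∨ B.
  ~(~~(~(exists v. forall y. (~P(v) | D(y))) | (exists w. R(w))) | (exists u. forall x. (D(u) & P(x))))
Drive negations inward (¬∀x A ≡ ∃x ¬A, ¬∃x A ≡ ∀x ¬A, De Morgan for ∧/∨):
  (exists v. forall y. (~P(v) | D(y))) & (forall w. ~R(w)) & (forall u. exists x. (~D(u) | ~P(x)))
Pull the quantifiers to the front (each side's bound variable is not free in the other side):
  exists v. forall y. forall w. forall u. exists x. ((~P(v) | D(y)) & ~R(w) & (~D(u) | ~P(x)))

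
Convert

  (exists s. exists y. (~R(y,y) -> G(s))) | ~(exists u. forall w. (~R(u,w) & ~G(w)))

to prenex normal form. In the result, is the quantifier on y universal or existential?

existential

Rewrite implications/biconditionals: A → B as ¬A ∨ B.
  (exists s. exists y. (~~R(y,y) | G(s))) | ~(exists u. forall w. (~R(u,w) & ~G(w)))
Drive negations inward (¬∀x A ≡ ∃x ¬A, ¬∃x A ≡ ∀x ¬A, De Morgan for ∧/∨):
  (exists s. exists y. (R(y,y) | G(s))) | (forall u. exists w. (R(u,w) | G(w)))
All bound variables are already distinct, so no renaming is needed.
Extract every quantifier outward, since the variables are now distinct and don't occur free across branches:
  exists s. exists y. forall u. exists w. (R(y,y) | G(s) | R(u,w) | G(w))
The quantifier exists y sits under an even number of negations (counting the antecedent side of each →), so it remains existential.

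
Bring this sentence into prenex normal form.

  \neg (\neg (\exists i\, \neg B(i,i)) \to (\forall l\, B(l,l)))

Rewrite implications/biconditionals: A → B as ¬A ∨ B.
  \neg (\neg \neg (\exists i\, \neg B(i,i)) \lor (\forall l\, B(l,l)))
Move each ¬ inward, flipping quantifiers it crosses:
  (\forall i\, B(i,i)) \land (\exists l\, \neg B(l,l))
All bound variables are already distinct, so no renaming is needed.
Extract every quantifier outward, since the variables are now distinct and don't occur free across branches:
  \forall i\, \exists l\, (B(i,i) \land \neg B(l,l))

\forall i\, \exists l\, (B(i,i) \land \neg B(l,l))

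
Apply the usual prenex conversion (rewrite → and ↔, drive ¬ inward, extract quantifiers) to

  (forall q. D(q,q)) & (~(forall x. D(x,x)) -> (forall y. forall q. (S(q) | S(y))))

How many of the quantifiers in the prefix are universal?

Eliminate → and ↔ using ¬ and ∨.
  (forall q. D(q,q)) & (~~(forall x. D(x,x)) | (forall y. forall q. (S(q) | S(y))))
Move each ¬ inward, flipping quantifiers it crosses:
  (forall q. D(q,q)) & ((forall x. D(x,x)) | (forall y. forall q. (S(q) | S(y))))
Give each quantifier a distinct variable: q↦r.
  (forall q. D(q,q)) & ((forall x. D(x,x)) | (forall y. forall r. (S(r) | S(y))))
Finally move all quantifiers to the prefix:
  forall q. forall x. forall y. forall r. (D(q,q) & (D(x,x) | S(r) | S(y)))
The prefix is forall q forall x forall y forall r: 4 universal, 0 existential.

4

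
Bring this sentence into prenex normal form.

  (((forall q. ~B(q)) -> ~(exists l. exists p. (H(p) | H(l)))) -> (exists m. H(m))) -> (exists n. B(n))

exists q. forall l. forall p. forall m. exists n. ((B(q) | ~H(p) & ~H(l)) & ~H(m) | B(n))

Rewrite implications/biconditionals: A → B as ¬A ∨ B.
  ~(~(~(forall q. ~B(q)) | ~(exists l. exists p. (H(p) | H(l)))) | (exists m. H(m))) | (exists n. B(n))
Drive negations inward (¬∀x A ≡ ∃x ¬A, ¬∃x A ≡ ∀x ¬A, De Morgan for ∧/∨):
  ((exists q. B(q)) | (forall l. forall p. (~H(p) & ~H(l)))) & (forall m. ~H(m)) | (exists n. B(n))
All bound variables are already distinct, so no renaming is needed.
Pull the quantifiers to the front (each side's bound variable is not free in the other side):
  exists q. forall l. forall p. forall m. exists n. ((B(q) | ~H(p) & ~H(l)) & ~H(m) | B(n))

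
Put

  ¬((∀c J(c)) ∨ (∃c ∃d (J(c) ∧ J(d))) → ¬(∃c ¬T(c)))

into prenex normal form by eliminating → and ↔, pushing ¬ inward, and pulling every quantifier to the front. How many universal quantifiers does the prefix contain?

Eliminate → and ↔ using ¬ and ∨.
  ¬(¬((∀c J(c)) ∨ (∃c ∃d (J(c) ∧ J(d)))) ∨ ¬(∃c ¬T(c)))
Push ¬ through the quantifiers and connectives to reach negation normal form:
  ((∀c J(c)) ∨ (∃c ∃d (J(c) ∧ J(d)))) ∧ (∃c ¬T(c))
Give each quantifier a distinct variable: c↦w1, c↦y1.
  ((∀c J(c)) ∨ (∃w1 ∃d (J(w1) ∧ J(d)))) ∧ (∃y1 ¬T(y1))
Finally move all quantifiers to the prefix:
  ∀c ∃w1 ∃d ∃y1 ((J(c) ∨ J(w1) ∧ J(d)) ∧ ¬T(y1))
The prefix is ∀c ∃w1 ∃d ∃y1: 1 universal, 3 existential.

1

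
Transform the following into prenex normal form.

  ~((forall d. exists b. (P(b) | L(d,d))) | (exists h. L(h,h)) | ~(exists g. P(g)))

Move each ¬ inward, flipping quantifiers it crosses:
  (exists d. forall b. (~P(b) & ~L(d,d))) & (forall h. ~L(h,h)) & (exists g. P(g))
All bound variables are already distinct, so no renaming is needed.
Extract every quantifier outward, since the variables are now distinct and don't occur free across branches:
  exists d. forall b. forall h. exists g. (~P(b) & ~L(d,d) & ~L(h,h) & P(g))

exists d. forall b. forall h. exists g. (~P(b) & ~L(d,d) & ~L(h,h) & P(g))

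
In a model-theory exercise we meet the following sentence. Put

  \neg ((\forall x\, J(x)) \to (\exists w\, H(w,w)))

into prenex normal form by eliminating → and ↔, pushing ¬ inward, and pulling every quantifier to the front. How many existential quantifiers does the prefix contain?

0

First replace A → B with ¬A ∨ B.
  \neg (\neg (\forall x\, J(x)) \lor (\exists w\, H(w,w)))
Move each ¬ inward, flipping quantifiers it crosses:
  (\forall x\, J(x)) \land (\forall w\, \neg H(w,w))
Finally move all quantifiers to the prefix:
  \forall x\, \forall w\, (J(x) \land \neg H(w,w))
The prefix is \forall x \forall w: 2 universal, 0 existential.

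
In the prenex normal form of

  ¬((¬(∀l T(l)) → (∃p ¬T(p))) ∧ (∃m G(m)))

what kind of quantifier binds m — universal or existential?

First replace A → B with ¬A ∨ B.
  ¬((¬¬(∀l T(l)) ∨ (∃p ¬T(p))) ∧ (∃m G(m)))
Drive negations inward (¬∀x A ≡ ∃x ¬A, ¬∃x A ≡ ∀x ¬A, De Morgan for ∧/∨):
  (∃l ¬T(l)) ∧ (∀p T(p)) ∨ (∀m ¬G(m))
Finally move all quantifiers to the prefix:
  ∃l ∀p ∀m (¬T(l) ∧ T(p) ∨ ¬G(m))
The quantifier ∃m sits under an odd number of negations (counting the antecedent side of each →), so it flips to ∀m.

universal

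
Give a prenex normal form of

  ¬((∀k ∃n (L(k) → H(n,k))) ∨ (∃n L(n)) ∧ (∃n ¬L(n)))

∃k ∀n ∀u ∀w1 (L(k) ∧ ¬H(n,k) ∧ (¬L(u) ∨ L(w1)))

Rewrite implications/biconditionals: A → B as ¬A ∨ B.
  ¬((∀k ∃n (¬L(k) ∨ H(n,k))) ∨ (∃n L(n)) ∧ (∃n ¬L(n)))
Drive negations inward (¬∀x A ≡ ∃x ¬A, ¬∃x A ≡ ∀x ¬A, De Morgan for ∧/∨):
  (∃k ∀n (L(k) ∧ ¬H(n,k))) ∧ ((∀n ¬L(n)) ∨ (∀n L(n)))
Standardize variables apart so no two quantifiers bind the same name: n↦u, n↦w1.
  (∃k ∀n (L(k) ∧ ¬H(n,k))) ∧ ((∀u ¬L(u)) ∨ (∀w1 L(w1)))
Extract every quantifier outward, since the variables are now distinct and don't occur free across branches:
  ∃k ∀n ∀u ∀w1 (L(k) ∧ ¬H(n,k) ∧ (¬L(u) ∨ L(w1)))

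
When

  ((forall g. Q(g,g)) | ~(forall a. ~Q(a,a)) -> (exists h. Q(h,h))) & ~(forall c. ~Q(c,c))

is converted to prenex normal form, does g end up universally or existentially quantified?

Rewrite implications/biconditionals: A → B as ¬A ∨ B.
  (~((forall g. Q(g,g)) | ~(forall a. ~Q(a,a))) | (exists h. Q(h,h))) & ~(forall c. ~Q(c,c))
Move each ¬ inward, flipping quantifiers it crosses:
  ((exists g. ~Q(g,g)) & (forall a. ~Q(a,a)) | (exists h. Q(h,h))) & (exists c. Q(c,c))
Finally move all quantifiers to the prefix:
  exists g. forall a. exists h. exists c. ((~Q(g,g) & ~Q(a,a) | Q(h,h)) & Q(c,c))
The quantifier forall g sits under an odd number of negations (counting the antecedent side of each →), so it flips to exists g.

existential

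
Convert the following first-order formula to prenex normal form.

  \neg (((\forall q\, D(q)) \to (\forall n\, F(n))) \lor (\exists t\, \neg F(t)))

\forall q\, \exists n\, \forall t\, (D(q) \land \neg F(n) \land F(t))

Eliminate → and ↔ using ¬ and ∨.
  \neg (\neg (\forall q\, D(q)) \lor (\forall n\, F(n)) \lor (\exists t\, \neg F(t)))
Move each ¬ inward, flipping quantifiers it crosses:
  (\forall q\, D(q)) \land (\exists n\, \neg F(n)) \land (\forall t\, F(t))
All bound variables are already distinct, so no renaming is needed.
Finally move all quantifiers to the prefix:
  \forall q\, \exists n\, \forall t\, (D(q) \land \neg F(n) \land F(t))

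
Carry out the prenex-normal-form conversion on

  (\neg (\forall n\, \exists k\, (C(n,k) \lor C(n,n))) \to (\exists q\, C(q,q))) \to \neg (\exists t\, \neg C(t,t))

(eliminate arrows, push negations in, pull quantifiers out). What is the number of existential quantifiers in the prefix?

1

First replace A → B with ¬A ∨ B.
  \neg (\neg \neg (\forall n\, \exists k\, (C(n,k) \lor C(n,n))) \lor (\exists q\, C(q,q))) \lor \neg (\exists t\, \neg C(t,t))
Move each ¬ inward, flipping quantifiers it crosses:
  (\exists n\, \forall k\, (\neg C(n,k) \land \neg C(n,n))) \land (\forall q\, \neg C(q,q)) \lor (\forall t\, C(t,t))
Extract every quantifier outward, since the variables are now distinct and don't occur free across branches:
  \exists n\, \forall k\, \forall q\, \forall t\, (\neg C(n,k) \land \neg C(n,n) \land \neg C(q,q) \lor C(t,t))
The prefix is \exists n \forall k \forall q \forall t: 3 universal, 1 existential.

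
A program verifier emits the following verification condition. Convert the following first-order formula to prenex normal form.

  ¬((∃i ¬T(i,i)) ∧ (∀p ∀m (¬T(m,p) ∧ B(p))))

∀i ∃p ∃m (T(i,i) ∨ T(m,p) ∨ ¬B(p))

Push ¬ through the quantifiers and connectives to reach negation normal form:
  (∀i T(i,i)) ∨ (∃p ∃m (T(m,p) ∨ ¬B(p)))
Finally move all quantifiers to the prefix:
  ∀i ∃p ∃m (T(i,i) ∨ T(m,p) ∨ ¬B(p))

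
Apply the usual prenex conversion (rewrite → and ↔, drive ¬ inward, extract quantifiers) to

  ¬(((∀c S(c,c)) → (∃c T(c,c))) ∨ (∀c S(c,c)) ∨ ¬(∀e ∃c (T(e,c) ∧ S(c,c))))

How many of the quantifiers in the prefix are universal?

Eliminate → and ↔ using ¬ and ∨.
  ¬(¬(∀c S(c,c)) ∨ (∃c T(c,c)) ∨ (∀c S(c,c)) ∨ ¬(∀e ∃c (T(e,c) ∧ S(c,c))))
Move each ¬ inward, flipping quantifiers it crosses:
  (∀c S(c,c)) ∧ (∀c ¬T(c,c)) ∧ (∃c ¬S(c,c)) ∧ (∀e ∃c (T(e,c) ∧ S(c,c)))
Rename bound variables to avoid capture: c↦x1, c↦v, c↦u1.
  (∀c S(c,c)) ∧ (∀x1 ¬T(x1,x1)) ∧ (∃v ¬S(v,v)) ∧ (∀e ∃u1 (T(e,u1) ∧ S(u1,u1)))
Finally move all quantifiers to the prefix:
  ∀c ∀x1 ∃v ∀e ∃u1 (S(c,c) ∧ ¬T(x1,x1) ∧ ¬S(v,v) ∧ T(e,u1) ∧ S(u1,u1))
The prefix is ∀c ∀x1 ∃v ∀e ∃u1: 3 universal, 2 existential.

3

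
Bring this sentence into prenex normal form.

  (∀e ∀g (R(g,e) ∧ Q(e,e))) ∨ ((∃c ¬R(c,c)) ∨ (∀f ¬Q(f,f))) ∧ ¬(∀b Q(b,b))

Push ¬ through the quantifiers and connectives to reach negation normal form:
  (∀e ∀g (R(g,e) ∧ Q(e,e))) ∨ ((∃c ¬R(c,c)) ∨ (∀f ¬Q(f,f))) ∧ (∃b ¬Q(b,b))
All bound variables are already distinct, so no renaming is needed.
Finally move all quantifiers to the prefix:
  ∀e ∀g ∃c ∀f ∃b (R(g,e) ∧ Q(e,e) ∨ (¬R(c,c) ∨ ¬Q(f,f)) ∧ ¬Q(b,b))

∀e ∀g ∃c ∀f ∃b (R(g,e) ∧ Q(e,e) ∨ (¬R(c,c) ∨ ¬Q(f,f)) ∧ ¬Q(b,b))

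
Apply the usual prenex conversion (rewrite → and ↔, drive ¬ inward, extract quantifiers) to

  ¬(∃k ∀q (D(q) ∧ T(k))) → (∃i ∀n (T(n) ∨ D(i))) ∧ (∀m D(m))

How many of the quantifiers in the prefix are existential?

2

First replace A → B with ¬A ∨ B.
  ¬¬(∃k ∀q (D(q) ∧ T(k))) ∨ (∃i ∀n (T(n) ∨ D(i))) ∧ (∀m D(m))
Push ¬ through the quantifiers and connectives to reach negation normal form:
  (∃k ∀q (D(q) ∧ T(k))) ∨ (∃i ∀n (T(n) ∨ D(i))) ∧ (∀m D(m))
All bound variables are already distinct, so no renaming is needed.
Extract every quantifier outward, since the variables are now distinct and don't occur free across branches:
  ∃k ∀q ∃i ∀n ∀m (D(q) ∧ T(k) ∨ (T(n) ∨ D(i)) ∧ D(m))
The prefix is ∃k ∀q ∃i ∀n ∀m: 3 universal, 2 existential.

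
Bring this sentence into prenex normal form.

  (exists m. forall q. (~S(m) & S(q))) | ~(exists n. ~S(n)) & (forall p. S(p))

Drive negations inward (¬∀x A ≡ ∃x ¬A, ¬∃x A ≡ ∀x ¬A, De Morgan for ∧/∨):
  (exists m. forall q. (~S(m) & S(q))) | (forall n. S(n)) & (forall p. S(p))
All bound variables are already distinct, so no renaming is needed.
Pull the quantifiers to the front (each side's bound variable is not free in the other side):
  exists m. forall q. forall n. forall p. (~S(m) & S(q) | S(n) & S(p))

exists m. forall q. forall n. forall p. (~S(m) & S(q) | S(n) & S(p))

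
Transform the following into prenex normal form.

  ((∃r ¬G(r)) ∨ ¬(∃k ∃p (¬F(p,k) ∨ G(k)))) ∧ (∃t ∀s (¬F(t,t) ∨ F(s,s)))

∃r ∀k ∀p ∃t ∀s ((¬G(r) ∨ F(p,k) ∧ ¬G(k)) ∧ (¬F(t,t) ∨ F(s,s)))

Drive negations inward (¬∀x A ≡ ∃x ¬A, ¬∃x A ≡ ∀x ¬A, De Morgan for ∧/∨):
  ((∃r ¬G(r)) ∨ (∀k ∀p (F(p,k) ∧ ¬G(k)))) ∧ (∃t ∀s (¬F(t,t) ∨ F(s,s)))
Pull the quantifiers to the front (each side's bound variable is not free in the other side):
  ∃r ∀k ∀p ∃t ∀s ((¬G(r) ∨ F(p,k) ∧ ¬G(k)) ∧ (¬F(t,t) ∨ F(s,s)))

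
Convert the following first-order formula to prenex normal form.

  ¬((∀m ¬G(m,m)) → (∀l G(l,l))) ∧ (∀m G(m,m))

∀m ∃l ∀v1 (¬G(m,m) ∧ ¬G(l,l) ∧ G(v1,v1))

First replace A → B with ¬A ∨ B.
  ¬(¬(∀m ¬G(m,m)) ∨ (∀l G(l,l))) ∧ (∀m G(m,m))
Move each ¬ inward, flipping quantifiers it crosses:
  (∀m ¬G(m,m)) ∧ (∃l ¬G(l,l)) ∧ (∀m G(m,m))
Give each quantifier a distinct variable: m↦v1.
  (∀m ¬G(m,m)) ∧ (∃l ¬G(l,l)) ∧ (∀v1 G(v1,v1))
Extract every quantifier outward, since the variables are now distinct and don't occur free across branches:
  ∀m ∃l ∀v1 (¬G(m,m) ∧ ¬G(l,l) ∧ G(v1,v1))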